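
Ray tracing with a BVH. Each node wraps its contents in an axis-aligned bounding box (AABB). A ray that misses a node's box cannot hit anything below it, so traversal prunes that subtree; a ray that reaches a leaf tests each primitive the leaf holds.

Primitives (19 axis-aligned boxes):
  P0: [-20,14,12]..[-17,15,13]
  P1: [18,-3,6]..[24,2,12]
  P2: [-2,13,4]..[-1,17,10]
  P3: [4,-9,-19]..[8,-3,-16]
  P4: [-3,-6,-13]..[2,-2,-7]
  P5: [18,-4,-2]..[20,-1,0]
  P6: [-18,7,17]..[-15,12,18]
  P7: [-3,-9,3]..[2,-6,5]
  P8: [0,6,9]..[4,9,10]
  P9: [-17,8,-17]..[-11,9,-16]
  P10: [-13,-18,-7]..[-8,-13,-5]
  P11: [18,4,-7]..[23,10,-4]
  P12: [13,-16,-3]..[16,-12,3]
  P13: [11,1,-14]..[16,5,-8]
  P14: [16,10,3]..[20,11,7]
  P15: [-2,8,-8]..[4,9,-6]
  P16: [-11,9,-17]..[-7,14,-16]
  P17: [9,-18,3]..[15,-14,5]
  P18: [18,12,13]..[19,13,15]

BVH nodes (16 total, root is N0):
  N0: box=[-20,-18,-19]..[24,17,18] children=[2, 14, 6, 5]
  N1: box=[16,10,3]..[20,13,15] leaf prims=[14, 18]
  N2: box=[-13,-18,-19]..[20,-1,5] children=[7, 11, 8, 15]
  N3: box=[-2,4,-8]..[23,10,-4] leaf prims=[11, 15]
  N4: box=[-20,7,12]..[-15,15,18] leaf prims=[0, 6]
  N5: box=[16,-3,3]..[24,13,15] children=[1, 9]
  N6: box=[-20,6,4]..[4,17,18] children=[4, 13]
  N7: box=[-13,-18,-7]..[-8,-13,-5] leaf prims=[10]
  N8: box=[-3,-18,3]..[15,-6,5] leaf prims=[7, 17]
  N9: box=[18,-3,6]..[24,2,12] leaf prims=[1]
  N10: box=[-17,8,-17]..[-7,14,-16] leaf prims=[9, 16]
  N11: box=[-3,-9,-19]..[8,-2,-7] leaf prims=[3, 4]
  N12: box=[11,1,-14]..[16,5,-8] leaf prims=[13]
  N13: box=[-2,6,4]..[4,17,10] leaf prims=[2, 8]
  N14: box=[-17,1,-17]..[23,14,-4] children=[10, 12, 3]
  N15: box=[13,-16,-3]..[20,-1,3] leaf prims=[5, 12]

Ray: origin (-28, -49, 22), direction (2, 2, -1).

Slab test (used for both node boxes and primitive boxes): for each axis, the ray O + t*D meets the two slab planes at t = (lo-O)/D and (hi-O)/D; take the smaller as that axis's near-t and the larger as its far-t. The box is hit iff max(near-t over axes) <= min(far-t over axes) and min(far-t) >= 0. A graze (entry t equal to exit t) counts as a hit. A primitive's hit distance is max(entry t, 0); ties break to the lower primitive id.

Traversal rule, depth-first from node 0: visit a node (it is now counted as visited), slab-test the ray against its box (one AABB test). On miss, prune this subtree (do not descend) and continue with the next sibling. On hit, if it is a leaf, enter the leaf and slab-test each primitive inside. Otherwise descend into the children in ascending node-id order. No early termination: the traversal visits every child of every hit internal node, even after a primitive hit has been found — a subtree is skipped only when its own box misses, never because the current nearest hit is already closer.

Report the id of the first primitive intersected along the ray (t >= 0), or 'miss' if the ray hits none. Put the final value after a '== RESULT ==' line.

Trace the traversal:
N0 x:[4,26] y:[31/2,33] z:[4,41] -> hit [31/2,26], descend [2, 5, 6, 14]
  N2 x:[15/2,24] y:[31/2,24] z:[17,41] -> hit [17,24], descend [7, 8, 11, 15]
    N7 x:[15/2,10] y:[31/2,18] z:[27,29] -> miss, prune
    N8 x:[25/2,43/2] y:[31/2,43/2] z:[17,19] -> hit [17,19] leaf, test {P7(miss), P17(miss)}
    N11 x:[25/2,18] y:[20,47/2] z:[29,41] -> miss, prune
    N15 x:[41/2,24] y:[33/2,24] z:[19,25] -> hit [41/2,24] leaf, test {P5@t=23, P12(miss)}
  N5 x:[22,26] y:[23,31] z:[7,19] -> miss, prune
  N6 x:[4,16] y:[55/2,33] z:[4,18] -> miss, prune
  N14 x:[11/2,51/2] y:[25,63/2] z:[26,39] -> miss, prune

Visited [0, 2, 7, 8, 11, 15, 5, 6, 14]. Tests: 9 box, 2 leaf. Nearest: P5.

== RESULT ==
5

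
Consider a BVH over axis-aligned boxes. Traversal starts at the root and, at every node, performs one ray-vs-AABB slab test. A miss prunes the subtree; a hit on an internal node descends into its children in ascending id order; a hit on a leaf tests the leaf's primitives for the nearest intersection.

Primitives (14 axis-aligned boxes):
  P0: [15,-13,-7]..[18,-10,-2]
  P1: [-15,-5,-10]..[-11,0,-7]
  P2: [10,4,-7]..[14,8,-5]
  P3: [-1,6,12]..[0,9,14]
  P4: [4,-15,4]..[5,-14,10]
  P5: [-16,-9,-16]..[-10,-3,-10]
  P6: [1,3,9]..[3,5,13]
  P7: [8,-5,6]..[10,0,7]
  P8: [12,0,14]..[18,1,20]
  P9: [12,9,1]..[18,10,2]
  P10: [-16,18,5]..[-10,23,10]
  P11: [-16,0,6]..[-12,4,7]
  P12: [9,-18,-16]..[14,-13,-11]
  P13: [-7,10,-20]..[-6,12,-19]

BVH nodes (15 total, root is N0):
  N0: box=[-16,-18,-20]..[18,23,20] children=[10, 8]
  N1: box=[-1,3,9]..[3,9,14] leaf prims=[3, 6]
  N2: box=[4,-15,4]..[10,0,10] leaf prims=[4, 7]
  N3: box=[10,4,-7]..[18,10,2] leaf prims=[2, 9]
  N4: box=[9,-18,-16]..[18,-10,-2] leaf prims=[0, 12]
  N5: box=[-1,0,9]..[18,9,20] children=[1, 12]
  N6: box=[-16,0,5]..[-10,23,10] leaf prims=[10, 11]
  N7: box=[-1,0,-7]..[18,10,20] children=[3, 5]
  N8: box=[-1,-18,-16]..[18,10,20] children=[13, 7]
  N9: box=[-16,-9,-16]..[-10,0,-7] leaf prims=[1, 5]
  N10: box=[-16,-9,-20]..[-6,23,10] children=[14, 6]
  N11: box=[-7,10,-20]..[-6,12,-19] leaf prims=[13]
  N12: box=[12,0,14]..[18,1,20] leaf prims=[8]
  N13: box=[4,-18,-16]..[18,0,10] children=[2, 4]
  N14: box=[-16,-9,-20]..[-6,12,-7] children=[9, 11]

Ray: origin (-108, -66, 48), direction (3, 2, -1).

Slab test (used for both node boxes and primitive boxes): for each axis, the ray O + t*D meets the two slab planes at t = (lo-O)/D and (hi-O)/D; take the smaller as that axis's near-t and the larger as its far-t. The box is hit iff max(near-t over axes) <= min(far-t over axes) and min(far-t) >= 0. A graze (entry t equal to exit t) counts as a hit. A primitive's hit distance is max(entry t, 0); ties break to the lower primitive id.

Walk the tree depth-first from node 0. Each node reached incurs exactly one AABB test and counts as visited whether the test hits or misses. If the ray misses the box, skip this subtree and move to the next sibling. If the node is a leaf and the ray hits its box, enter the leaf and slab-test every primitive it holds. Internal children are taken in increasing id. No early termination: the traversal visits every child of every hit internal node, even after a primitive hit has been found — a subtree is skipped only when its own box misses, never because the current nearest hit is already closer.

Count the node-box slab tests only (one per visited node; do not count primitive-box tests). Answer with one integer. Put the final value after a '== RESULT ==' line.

Trace the traversal:
N0 x:[92/3,42] y:[24,89/2] z:[28,68] -> hit [92/3,42], descend [8, 10]
  N8 x:[107/3,42] y:[24,38] z:[28,64] -> hit [107/3,38], descend [7, 13]
    N7 x:[107/3,42] y:[33,38] z:[28,55] -> hit [107/3,38], descend [3, 5]
      N3 x:[118/3,42] y:[35,38] z:[46,55] -> miss, prune
      N5 x:[107/3,42] y:[33,75/2] z:[28,39] -> hit [107/3,75/2], descend [1, 12]
        N1 x:[107/3,37] y:[69/2,75/2] z:[34,39] -> hit [107/3,37] leaf, test {P3@t=36, P6(miss)}
        N12 x:[40,42] y:[33,67/2] z:[28,34] -> miss, prune
    N13 x:[112/3,42] y:[24,33] z:[38,64] -> miss, prune
  N10 x:[92/3,34] y:[57/2,89/2] z:[38,68] -> miss, prune

order=[0, 8, 7, 3, 5, 1, 12, 13, 10]  |boxes|=9  |leaves|=1  hit=P3

== RESULT ==
9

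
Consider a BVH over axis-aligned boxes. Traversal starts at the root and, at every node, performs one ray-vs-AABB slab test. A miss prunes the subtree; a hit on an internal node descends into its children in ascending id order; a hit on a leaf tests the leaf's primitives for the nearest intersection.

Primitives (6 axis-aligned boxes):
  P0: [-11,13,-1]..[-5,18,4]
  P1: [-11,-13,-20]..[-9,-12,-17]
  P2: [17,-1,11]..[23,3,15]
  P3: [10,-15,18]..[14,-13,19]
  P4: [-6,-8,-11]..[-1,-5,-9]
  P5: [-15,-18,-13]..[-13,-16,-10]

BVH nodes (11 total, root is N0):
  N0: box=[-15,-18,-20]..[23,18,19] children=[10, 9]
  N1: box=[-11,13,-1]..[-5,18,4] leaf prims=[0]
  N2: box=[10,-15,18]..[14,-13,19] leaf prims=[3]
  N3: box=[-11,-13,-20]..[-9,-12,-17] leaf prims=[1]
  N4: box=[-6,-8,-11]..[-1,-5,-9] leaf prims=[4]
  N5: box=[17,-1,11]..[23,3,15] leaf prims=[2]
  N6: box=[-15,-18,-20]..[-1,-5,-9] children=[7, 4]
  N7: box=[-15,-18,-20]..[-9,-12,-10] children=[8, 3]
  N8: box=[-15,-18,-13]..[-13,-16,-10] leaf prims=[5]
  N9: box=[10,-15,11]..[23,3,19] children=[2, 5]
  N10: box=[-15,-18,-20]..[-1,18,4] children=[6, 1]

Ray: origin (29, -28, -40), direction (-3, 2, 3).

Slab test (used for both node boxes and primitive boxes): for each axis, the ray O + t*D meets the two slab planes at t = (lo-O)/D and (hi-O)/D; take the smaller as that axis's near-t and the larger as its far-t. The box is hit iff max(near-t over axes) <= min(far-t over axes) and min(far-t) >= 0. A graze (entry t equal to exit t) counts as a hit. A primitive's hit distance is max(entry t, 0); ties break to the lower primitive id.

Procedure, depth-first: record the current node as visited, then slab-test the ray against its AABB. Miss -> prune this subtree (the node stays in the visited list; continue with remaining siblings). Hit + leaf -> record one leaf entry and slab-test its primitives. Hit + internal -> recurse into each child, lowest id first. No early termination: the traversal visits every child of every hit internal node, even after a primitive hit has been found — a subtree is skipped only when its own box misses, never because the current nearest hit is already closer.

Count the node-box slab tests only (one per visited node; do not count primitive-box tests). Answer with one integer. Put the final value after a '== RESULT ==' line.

Trace the traversal:
N0 x:[2,44/3] y:[5,23] z:[20/3,59/3] -> hit [20/3,44/3], descend [9, 10]
  N9 x:[2,19/3] y:[13/2,31/2] z:[17,59/3] -> miss, prune
  N10 x:[10,44/3] y:[5,23] z:[20/3,44/3] -> hit [10,44/3], descend [1, 6]
    N1 x:[34/3,40/3] y:[41/2,23] z:[13,44/3] -> miss, prune
    N6 x:[10,44/3] y:[5,23/2] z:[20/3,31/3] -> hit [10,31/3], descend [4, 7]
      N4 x:[10,35/3] y:[10,23/2] z:[29/3,31/3] -> hit [10,31/3] leaf, test {P4@t=10}
      N7 x:[38/3,44/3] y:[5,8] z:[20/3,10] -> miss, prune

Summary -> nodes [0, 9, 10, 1, 6, 4, 7]; box-tests=7; leaf-entries=1; first=P4

== RESULT ==
7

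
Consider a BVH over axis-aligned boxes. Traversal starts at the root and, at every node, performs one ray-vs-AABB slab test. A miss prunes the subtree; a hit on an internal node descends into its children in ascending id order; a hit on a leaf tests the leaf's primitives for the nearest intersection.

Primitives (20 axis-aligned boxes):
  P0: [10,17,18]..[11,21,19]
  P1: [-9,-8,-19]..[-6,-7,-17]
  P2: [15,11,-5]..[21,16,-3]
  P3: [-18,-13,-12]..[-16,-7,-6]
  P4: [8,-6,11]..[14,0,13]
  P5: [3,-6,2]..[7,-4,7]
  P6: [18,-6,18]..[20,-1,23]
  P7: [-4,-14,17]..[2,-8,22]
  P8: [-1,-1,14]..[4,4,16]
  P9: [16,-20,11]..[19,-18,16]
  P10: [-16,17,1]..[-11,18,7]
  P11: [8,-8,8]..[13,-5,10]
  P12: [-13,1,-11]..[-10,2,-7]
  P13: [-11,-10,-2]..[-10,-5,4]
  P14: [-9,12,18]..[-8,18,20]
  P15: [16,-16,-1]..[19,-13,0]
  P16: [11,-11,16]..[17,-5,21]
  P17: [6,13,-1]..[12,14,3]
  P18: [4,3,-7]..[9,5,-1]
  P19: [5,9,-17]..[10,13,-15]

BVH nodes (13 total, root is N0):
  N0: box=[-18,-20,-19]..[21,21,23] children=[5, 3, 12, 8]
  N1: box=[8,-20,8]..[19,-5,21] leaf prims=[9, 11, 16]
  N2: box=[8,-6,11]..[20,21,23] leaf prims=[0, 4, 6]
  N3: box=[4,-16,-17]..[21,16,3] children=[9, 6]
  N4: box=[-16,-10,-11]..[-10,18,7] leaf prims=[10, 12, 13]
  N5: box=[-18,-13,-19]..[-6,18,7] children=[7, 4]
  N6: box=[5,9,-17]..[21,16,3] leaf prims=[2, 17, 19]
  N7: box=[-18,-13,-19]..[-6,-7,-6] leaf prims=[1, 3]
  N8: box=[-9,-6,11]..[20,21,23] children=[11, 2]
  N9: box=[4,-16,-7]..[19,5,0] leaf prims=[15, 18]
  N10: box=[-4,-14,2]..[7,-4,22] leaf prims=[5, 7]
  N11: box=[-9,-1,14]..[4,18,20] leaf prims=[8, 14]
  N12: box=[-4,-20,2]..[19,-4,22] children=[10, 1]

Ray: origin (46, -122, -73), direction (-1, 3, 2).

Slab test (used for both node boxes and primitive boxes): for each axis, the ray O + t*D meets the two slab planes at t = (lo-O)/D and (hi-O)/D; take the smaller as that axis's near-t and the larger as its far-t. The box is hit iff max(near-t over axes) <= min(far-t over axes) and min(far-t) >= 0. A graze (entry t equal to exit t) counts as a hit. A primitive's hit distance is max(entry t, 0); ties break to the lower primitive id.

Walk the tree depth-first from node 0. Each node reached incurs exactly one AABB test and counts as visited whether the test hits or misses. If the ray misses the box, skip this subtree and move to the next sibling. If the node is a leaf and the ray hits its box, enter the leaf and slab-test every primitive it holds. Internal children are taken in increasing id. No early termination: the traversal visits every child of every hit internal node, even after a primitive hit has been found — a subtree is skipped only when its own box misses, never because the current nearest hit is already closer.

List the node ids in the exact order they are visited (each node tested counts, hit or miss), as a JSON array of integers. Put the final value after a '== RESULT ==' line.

Walk:
N0 x:[25,64] y:[34,143/3] z:[27,48] -> hit [34,143/3], descend [3, 5, 8, 12]
  N3 x:[25,42] y:[106/3,46] z:[28,38] -> hit [106/3,38], descend [6, 9]
    N6 x:[25,41] y:[131/3,46] z:[28,38] -> miss, prune
    N9 x:[27,42] y:[106/3,127/3] z:[33,73/2] -> hit [106/3,73/2] leaf, test {P15(miss), P18(miss)}
  N5 x:[52,64] y:[109/3,140/3] z:[27,40] -> miss, prune
  N8 x:[26,55] y:[116/3,143/3] z:[42,48] -> hit [42,143/3], descend [2, 11]
    N2 x:[26,38] y:[116/3,143/3] z:[42,48] -> miss, prune
    N11 x:[42,55] y:[121/3,140/3] z:[87/2,93/2] -> hit [87/2,93/2] leaf, test {P8(miss), P14(miss)}
  N12 x:[27,50] y:[34,118/3] z:[75/2,95/2] -> hit [75/2,118/3], descend [1, 10]
    N1 x:[27,38] y:[34,39] z:[81/2,47] -> miss, prune
    N10 x:[39,50] y:[36,118/3] z:[75/2,95/2] -> hit [39,118/3] leaf, test {P5@t=39, P7(miss)}

Summary -> nodes [0, 3, 6, 9, 5, 8, 2, 11, 12, 1, 10]; box-tests=11; leaf-entries=3; first=P5

== RESULT ==
[0, 3, 6, 9, 5, 8, 2, 11, 12, 1, 10]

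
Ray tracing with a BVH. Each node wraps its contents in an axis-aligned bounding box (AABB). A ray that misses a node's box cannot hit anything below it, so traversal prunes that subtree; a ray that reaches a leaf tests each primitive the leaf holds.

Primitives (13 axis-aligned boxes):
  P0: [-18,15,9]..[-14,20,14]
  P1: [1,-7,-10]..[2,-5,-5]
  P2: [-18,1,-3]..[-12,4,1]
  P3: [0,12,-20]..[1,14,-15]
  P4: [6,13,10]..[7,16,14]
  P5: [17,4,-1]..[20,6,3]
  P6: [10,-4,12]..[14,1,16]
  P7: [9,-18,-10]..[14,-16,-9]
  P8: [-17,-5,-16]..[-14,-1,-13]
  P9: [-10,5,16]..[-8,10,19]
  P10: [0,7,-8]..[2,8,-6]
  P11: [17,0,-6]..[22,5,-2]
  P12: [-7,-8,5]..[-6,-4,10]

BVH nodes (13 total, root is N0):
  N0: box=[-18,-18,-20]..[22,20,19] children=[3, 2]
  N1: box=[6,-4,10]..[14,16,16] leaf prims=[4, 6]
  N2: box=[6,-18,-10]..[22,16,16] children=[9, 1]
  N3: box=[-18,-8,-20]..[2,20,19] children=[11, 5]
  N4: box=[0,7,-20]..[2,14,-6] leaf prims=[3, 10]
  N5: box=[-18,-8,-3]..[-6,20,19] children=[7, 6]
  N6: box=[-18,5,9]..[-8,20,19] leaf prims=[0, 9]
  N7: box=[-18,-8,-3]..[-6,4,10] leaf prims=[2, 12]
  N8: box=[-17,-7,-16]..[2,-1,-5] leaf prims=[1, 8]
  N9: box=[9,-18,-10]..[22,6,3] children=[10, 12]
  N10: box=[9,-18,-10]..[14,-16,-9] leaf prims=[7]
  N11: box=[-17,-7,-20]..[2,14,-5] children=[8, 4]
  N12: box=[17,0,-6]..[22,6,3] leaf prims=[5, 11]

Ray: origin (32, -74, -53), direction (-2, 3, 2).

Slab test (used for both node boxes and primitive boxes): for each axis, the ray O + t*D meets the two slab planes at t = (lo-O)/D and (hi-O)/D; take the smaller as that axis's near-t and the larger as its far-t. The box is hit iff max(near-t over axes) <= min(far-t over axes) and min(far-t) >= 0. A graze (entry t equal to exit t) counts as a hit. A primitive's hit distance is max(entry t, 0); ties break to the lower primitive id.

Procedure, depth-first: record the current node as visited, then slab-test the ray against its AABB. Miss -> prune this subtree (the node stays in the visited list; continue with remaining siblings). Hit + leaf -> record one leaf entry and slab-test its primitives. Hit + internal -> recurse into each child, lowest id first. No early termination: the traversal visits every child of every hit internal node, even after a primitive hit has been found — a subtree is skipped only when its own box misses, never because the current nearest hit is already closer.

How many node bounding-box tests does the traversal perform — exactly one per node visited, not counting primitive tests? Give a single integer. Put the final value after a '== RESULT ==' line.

Walk:
N0 x:[5,25] y:[56/3,94/3] z:[33/2,36] -> hit [56/3,25], descend [2, 3]
  N2 x:[5,13] y:[56/3,30] z:[43/2,69/2] -> miss, prune
  N3 x:[15,25] y:[22,94/3] z:[33/2,36] -> hit [22,25], descend [5, 11]
    N5 x:[19,25] y:[22,94/3] z:[25,36] -> hit [25,25], descend [6, 7]
      N6 x:[20,25] y:[79/3,94/3] z:[31,36] -> miss, prune
      N7 x:[19,25] y:[22,26] z:[25,63/2] -> hit [25,25] leaf, test {P2@t=25, P12(miss)}
    N11 x:[15,49/2] y:[67/3,88/3] z:[33/2,24] -> hit [67/3,24], descend [4, 8]
      N4 x:[15,16] y:[27,88/3] z:[33/2,47/2] -> miss, prune
      N8 x:[15,49/2] y:[67/3,73/3] z:[37/2,24] -> hit [67/3,24] leaf, test {P1(miss), P8(miss)}

Summary -> nodes [0, 2, 3, 5, 6, 7, 11, 4, 8]; box-tests=9; leaf-entries=2; first=P2

== RESULT ==
9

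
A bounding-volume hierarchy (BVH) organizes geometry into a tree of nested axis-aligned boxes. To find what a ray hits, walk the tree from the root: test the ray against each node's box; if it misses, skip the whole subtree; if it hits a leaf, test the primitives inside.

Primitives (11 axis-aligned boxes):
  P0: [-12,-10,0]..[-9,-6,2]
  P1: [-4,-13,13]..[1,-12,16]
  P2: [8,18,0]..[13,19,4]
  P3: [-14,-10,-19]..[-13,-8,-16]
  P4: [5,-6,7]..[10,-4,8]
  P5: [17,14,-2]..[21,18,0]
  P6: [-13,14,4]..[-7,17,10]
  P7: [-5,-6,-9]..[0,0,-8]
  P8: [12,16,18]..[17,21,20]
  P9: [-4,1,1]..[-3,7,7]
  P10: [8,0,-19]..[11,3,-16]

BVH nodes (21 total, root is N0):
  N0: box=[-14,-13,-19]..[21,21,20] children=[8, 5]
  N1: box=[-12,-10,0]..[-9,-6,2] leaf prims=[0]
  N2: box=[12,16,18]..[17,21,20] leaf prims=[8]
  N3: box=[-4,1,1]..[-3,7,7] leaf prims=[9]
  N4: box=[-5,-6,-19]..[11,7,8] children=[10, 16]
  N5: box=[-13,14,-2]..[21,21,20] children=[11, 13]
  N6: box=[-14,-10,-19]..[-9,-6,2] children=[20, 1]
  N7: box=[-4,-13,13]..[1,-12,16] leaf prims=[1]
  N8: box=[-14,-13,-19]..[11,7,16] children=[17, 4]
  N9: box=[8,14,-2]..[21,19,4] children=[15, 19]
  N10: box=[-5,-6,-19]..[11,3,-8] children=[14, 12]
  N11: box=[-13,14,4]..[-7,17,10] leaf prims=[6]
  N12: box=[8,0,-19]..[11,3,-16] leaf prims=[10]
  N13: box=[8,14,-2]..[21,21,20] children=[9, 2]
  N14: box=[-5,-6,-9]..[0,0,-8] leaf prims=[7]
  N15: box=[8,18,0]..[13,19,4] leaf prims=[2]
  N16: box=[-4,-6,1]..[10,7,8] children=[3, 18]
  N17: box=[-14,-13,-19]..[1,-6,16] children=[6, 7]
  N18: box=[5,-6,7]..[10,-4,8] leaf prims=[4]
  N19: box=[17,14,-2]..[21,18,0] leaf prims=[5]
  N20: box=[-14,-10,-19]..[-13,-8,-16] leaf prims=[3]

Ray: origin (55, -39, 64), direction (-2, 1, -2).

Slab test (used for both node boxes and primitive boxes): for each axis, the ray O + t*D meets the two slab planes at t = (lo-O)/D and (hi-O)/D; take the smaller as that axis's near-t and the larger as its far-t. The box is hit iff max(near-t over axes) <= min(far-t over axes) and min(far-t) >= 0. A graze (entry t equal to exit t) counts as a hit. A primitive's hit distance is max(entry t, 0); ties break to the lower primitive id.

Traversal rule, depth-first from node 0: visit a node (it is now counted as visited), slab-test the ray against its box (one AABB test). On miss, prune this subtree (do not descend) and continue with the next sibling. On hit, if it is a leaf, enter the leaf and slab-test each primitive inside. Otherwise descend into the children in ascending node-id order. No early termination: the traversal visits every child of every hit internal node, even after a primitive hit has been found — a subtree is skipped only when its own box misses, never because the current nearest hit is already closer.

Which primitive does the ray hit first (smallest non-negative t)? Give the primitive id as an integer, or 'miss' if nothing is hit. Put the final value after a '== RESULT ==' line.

Walk:
N0 x:[17,69/2] y:[26,60] z:[22,83/2] -> hit [26,69/2], descend [5, 8]
  N5 x:[17,34] y:[53,60] z:[22,33] -> miss, prune
  N8 x:[22,69/2] y:[26,46] z:[24,83/2] -> hit [26,69/2], descend [4, 17]
    N4 x:[22,30] y:[33,46] z:[28,83/2] -> miss, prune
    N17 x:[27,69/2] y:[26,33] z:[24,83/2] -> hit [27,33], descend [6, 7]
      N6 x:[32,69/2] y:[29,33] z:[31,83/2] -> hit [32,33], descend [1, 20]
        N1 x:[32,67/2] y:[29,33] z:[31,32] -> hit [32,32] leaf, test {P0@t=32}
        N20 x:[34,69/2] y:[29,31] z:[40,83/2] -> miss, prune
      N7 x:[27,59/2] y:[26,27] z:[24,51/2] -> miss, prune

Visited [0, 5, 8, 4, 17, 6, 1, 20, 7]. Tests: 9 box, 1 leaf. Nearest: P0.

== RESULT ==
0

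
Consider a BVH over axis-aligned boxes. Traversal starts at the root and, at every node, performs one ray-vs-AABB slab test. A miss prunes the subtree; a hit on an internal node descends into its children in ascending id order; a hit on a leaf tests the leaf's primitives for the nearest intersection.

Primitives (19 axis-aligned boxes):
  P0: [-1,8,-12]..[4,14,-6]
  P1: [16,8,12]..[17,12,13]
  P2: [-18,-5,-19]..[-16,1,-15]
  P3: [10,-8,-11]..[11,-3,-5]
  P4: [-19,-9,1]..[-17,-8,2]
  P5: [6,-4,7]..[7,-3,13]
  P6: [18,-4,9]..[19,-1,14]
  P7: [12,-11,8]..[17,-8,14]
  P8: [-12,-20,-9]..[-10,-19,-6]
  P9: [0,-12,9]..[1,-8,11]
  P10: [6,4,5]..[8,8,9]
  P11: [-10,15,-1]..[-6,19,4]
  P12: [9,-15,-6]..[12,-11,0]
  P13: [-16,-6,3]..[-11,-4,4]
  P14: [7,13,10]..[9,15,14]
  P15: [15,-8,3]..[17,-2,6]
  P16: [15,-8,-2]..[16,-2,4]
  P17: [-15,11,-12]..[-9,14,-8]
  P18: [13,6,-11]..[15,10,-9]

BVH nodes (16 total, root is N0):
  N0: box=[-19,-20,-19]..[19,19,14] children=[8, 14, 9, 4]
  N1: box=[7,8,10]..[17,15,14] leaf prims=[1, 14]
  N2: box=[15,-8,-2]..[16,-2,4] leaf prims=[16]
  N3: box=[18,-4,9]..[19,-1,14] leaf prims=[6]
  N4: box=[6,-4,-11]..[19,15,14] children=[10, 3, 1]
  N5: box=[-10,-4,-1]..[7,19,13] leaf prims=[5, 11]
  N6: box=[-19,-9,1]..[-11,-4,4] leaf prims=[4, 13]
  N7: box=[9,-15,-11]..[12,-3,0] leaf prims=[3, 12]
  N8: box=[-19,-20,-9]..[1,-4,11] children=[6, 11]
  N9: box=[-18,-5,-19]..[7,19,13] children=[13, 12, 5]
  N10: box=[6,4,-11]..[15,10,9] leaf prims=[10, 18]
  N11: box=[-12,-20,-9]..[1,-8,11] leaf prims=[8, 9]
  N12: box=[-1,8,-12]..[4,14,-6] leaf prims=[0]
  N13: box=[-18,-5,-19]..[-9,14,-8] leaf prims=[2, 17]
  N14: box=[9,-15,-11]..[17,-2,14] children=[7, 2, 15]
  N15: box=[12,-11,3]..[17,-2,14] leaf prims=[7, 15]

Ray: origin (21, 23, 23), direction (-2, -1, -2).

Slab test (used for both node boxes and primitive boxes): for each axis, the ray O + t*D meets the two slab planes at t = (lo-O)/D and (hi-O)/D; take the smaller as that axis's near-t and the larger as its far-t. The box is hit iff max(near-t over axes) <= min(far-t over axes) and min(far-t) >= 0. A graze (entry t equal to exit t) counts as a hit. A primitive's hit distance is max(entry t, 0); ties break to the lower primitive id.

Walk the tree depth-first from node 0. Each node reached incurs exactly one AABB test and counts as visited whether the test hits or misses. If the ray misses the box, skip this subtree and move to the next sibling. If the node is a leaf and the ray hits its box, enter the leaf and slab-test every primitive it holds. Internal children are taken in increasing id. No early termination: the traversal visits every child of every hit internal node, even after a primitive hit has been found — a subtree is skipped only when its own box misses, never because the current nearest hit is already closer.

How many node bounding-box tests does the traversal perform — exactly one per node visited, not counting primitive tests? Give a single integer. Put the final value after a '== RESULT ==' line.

Traverse from the root:
N0 x:[1,20] y:[4,43] z:[9/2,21] -> hit [9/2,20], descend [4, 8, 9, 14]
  N4 x:[1,15/2] y:[8,27] z:[9/2,17] -> miss, prune
  N8 x:[10,20] y:[27,43] z:[6,16] -> miss, prune
  N9 x:[7,39/2] y:[4,28] z:[5,21] -> hit [7,39/2], descend [5, 12, 13]
    N5 x:[7,31/2] y:[4,27] z:[5,12] -> hit [7,12] leaf, test {P5(miss), P11(miss)}
    N12 x:[17/2,11] y:[9,15] z:[29/2,35/2] -> miss, prune
    N13 x:[15,39/2] y:[9,28] z:[31/2,21] -> hit [31/2,39/2] leaf, test {P2(miss), P17(miss)}
  N14 x:[2,6] y:[25,38] z:[9/2,17] -> miss, prune

Summary -> nodes [0, 4, 8, 9, 5, 12, 13, 14]; box-tests=8; leaf-entries=2; first=miss

== RESULT ==
8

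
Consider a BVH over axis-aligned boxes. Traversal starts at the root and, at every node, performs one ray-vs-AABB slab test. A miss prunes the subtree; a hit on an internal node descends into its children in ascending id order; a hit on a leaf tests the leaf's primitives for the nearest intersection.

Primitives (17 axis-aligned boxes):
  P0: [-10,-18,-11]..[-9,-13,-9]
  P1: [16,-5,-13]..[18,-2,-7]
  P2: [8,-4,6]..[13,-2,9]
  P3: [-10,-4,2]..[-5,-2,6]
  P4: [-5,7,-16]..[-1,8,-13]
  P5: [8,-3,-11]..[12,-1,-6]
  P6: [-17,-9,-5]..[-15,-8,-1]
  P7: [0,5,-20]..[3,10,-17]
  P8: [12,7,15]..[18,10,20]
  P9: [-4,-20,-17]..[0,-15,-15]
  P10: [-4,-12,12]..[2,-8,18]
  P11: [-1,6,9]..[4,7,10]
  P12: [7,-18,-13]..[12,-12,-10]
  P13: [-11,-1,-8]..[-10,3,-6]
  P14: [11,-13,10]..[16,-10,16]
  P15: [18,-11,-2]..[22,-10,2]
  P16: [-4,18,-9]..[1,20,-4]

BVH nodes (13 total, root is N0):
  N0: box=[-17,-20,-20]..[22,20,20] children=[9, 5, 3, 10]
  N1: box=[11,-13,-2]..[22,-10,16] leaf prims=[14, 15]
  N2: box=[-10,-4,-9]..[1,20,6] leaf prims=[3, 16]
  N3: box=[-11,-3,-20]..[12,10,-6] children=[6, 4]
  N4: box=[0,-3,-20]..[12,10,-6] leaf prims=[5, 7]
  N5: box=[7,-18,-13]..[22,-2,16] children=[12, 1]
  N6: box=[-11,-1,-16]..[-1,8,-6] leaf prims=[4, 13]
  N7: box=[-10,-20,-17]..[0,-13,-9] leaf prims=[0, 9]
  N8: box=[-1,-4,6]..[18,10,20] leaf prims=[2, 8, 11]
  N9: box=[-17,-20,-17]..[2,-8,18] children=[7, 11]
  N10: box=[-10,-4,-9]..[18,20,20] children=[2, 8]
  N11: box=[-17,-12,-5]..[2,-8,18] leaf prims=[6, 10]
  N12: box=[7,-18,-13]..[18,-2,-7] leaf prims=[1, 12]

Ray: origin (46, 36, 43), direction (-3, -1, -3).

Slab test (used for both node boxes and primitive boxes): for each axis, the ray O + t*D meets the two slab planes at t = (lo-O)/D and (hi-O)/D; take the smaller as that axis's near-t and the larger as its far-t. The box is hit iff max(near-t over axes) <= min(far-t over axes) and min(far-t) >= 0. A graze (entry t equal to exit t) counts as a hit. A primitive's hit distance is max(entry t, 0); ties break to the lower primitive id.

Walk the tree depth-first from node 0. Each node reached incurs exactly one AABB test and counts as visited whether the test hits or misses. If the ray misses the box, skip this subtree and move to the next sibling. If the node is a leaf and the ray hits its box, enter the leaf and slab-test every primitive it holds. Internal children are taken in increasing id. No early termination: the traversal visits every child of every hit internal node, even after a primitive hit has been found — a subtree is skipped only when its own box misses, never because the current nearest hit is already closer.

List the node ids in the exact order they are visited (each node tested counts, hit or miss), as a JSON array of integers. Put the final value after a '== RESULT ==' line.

Walk:
N0 x:[8,21] y:[16,56] z:[23/3,21] -> hit [16,21], descend [3, 5, 9, 10]
  N3 x:[34/3,19] y:[26,39] z:[49/3,21] -> miss, prune
  N5 x:[8,13] y:[38,54] z:[9,56/3] -> miss, prune
  N9 x:[44/3,21] y:[44,56] z:[25/3,20] -> miss, prune
  N10 x:[28/3,56/3] y:[16,40] z:[23/3,52/3] -> hit [16,52/3], descend [2, 8]
    N2 x:[15,56/3] y:[16,40] z:[37/3,52/3] -> hit [16,52/3] leaf, test {P3(miss), P16@t=16}
    N8 x:[28/3,47/3] y:[26,40] z:[23/3,37/3] -> miss, prune

order=[0, 3, 5, 9, 10, 2, 8]  |boxes|=7  |leaves|=1  hit=P16

== RESULT ==
[0, 3, 5, 9, 10, 2, 8]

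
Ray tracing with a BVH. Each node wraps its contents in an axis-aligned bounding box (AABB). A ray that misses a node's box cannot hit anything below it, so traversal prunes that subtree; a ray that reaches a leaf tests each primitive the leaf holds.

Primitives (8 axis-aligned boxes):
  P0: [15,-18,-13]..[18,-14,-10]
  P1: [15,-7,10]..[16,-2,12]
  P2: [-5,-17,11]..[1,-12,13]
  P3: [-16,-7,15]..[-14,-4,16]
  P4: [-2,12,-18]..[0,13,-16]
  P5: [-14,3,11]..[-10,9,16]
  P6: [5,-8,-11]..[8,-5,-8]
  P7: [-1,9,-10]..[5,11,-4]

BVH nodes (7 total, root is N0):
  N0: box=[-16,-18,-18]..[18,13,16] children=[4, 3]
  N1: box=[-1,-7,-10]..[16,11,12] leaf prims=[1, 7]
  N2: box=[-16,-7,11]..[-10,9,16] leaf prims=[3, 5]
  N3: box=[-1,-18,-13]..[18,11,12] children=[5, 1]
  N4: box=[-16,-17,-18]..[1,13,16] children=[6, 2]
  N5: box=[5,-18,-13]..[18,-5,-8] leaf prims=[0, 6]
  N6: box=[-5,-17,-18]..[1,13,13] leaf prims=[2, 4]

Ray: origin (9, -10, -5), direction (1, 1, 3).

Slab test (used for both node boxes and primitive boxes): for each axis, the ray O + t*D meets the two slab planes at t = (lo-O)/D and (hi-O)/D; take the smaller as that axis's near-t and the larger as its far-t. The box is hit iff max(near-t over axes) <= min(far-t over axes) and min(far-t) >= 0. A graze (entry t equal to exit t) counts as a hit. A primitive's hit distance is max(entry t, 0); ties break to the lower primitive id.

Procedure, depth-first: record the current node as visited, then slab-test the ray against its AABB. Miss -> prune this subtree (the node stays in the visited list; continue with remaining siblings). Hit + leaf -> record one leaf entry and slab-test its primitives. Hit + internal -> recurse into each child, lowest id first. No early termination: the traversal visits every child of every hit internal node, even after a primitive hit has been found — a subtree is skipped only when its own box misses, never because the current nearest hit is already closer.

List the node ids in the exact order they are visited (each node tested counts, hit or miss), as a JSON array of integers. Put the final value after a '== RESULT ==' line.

Walk:
N0 x:[-25,9] y:[-8,23] z:[-13/3,7] -> hit [-13/3,7], descend [3, 4]
  N3 x:[-10,9] y:[-8,21] z:[-8/3,17/3] -> hit [-8/3,17/3], descend [1, 5]
    N1 x:[-10,7] y:[3,21] z:[-5/3,17/3] -> hit [3,17/3] leaf, test {P1(miss), P7(miss)}
    N5 x:[-4,9] y:[-8,5] z:[-8/3,-1] -> miss, prune
  N4 x:[-25,-8] y:[-7,23] z:[-13/3,7] -> miss, prune

5 AABB tests over nodes [0, 3, 1, 5, 4]; 1 leaf entered; closest miss.

== RESULT ==
[0, 3, 1, 5, 4]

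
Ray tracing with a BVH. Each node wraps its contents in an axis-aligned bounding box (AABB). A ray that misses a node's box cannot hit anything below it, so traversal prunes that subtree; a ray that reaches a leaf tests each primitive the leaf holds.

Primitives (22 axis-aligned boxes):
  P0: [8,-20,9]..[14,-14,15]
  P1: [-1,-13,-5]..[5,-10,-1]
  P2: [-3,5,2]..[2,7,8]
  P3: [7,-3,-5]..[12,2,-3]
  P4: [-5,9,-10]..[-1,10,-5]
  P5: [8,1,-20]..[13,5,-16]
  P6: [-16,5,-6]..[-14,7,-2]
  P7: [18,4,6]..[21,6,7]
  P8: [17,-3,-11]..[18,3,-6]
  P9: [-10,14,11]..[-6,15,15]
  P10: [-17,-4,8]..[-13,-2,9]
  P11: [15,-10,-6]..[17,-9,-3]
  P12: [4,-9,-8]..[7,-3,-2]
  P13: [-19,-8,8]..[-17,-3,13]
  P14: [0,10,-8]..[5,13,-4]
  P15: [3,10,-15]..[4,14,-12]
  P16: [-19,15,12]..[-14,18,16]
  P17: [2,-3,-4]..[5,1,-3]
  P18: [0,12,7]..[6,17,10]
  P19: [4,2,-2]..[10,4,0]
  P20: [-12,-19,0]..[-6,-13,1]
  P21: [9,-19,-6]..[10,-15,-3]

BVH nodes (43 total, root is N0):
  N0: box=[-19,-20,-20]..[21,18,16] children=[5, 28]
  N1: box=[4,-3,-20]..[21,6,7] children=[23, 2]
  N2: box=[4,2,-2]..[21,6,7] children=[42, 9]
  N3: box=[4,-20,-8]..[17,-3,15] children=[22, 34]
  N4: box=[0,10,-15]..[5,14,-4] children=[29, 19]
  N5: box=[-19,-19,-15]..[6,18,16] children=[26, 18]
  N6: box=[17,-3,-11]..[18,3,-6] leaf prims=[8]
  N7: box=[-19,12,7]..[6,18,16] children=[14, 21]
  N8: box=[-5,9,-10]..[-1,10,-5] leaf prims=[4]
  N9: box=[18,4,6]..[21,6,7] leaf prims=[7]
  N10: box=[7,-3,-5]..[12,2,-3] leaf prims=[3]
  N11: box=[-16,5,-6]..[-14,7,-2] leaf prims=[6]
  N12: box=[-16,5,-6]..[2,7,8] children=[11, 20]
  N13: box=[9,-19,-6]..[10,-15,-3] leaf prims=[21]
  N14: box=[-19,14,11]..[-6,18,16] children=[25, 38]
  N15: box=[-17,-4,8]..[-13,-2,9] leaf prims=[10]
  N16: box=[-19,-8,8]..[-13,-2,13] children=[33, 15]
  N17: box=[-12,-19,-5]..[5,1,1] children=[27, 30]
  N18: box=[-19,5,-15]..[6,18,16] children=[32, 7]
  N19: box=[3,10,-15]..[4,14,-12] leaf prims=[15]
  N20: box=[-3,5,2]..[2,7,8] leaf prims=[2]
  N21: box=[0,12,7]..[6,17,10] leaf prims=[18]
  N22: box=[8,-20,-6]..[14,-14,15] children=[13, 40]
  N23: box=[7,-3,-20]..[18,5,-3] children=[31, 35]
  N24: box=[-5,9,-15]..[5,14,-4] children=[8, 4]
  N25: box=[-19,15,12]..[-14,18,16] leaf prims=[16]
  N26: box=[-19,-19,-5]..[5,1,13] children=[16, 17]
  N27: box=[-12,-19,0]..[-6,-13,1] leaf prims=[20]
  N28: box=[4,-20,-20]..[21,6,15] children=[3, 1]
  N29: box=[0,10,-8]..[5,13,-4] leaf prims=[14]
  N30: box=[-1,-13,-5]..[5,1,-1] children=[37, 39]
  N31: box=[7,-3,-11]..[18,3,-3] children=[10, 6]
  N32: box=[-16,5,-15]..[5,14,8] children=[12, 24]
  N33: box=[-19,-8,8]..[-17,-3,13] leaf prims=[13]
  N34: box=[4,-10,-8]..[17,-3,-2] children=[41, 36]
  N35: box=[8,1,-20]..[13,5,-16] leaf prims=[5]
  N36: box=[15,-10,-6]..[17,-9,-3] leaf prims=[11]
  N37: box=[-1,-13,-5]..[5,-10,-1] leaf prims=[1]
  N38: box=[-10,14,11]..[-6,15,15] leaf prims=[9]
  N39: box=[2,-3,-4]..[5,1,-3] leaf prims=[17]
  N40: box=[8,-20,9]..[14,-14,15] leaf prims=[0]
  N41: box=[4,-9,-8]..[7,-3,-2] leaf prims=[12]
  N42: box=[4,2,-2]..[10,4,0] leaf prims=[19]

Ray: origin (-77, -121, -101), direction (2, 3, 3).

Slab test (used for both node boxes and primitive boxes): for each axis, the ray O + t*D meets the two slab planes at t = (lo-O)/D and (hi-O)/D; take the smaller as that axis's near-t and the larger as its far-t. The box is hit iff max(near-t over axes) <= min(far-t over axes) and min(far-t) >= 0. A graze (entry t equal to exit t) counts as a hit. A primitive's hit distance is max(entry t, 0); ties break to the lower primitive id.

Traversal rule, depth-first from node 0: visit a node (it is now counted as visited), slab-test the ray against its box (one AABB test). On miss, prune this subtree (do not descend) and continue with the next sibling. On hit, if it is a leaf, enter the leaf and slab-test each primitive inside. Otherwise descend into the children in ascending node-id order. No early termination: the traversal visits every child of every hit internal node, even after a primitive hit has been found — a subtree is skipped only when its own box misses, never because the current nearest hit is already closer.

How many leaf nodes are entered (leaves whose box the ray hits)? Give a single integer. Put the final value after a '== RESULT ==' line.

Walk:
N0 x:[29,49] y:[101/3,139/3] z:[27,39] -> hit [101/3,39], descend [5, 28]
  N5 x:[29,83/2] y:[34,139/3] z:[86/3,39] -> hit [34,39], descend [18, 26]
    N18 x:[29,83/2] y:[42,139/3] z:[86/3,39] -> miss, prune
    N26 x:[29,41] y:[34,122/3] z:[32,38] -> hit [34,38], descend [16, 17]
      N16 x:[29,32] y:[113/3,119/3] z:[109/3,38] -> miss, prune
      N17 x:[65/2,41] y:[34,122/3] z:[32,34] -> hit [34,34], descend [27, 30]
        N27 x:[65/2,71/2] y:[34,36] z:[101/3,34] -> hit [34,34] leaf, test {P20@t=34}
        N30 x:[38,41] y:[36,122/3] z:[32,100/3] -> miss, prune
  N28 x:[81/2,49] y:[101/3,127/3] z:[27,116/3] -> miss, prune

Visited [0, 5, 18, 26, 16, 17, 27, 30, 28]. Tests: 9 box, 1 leaf. Nearest: P20.

== RESULT ==
1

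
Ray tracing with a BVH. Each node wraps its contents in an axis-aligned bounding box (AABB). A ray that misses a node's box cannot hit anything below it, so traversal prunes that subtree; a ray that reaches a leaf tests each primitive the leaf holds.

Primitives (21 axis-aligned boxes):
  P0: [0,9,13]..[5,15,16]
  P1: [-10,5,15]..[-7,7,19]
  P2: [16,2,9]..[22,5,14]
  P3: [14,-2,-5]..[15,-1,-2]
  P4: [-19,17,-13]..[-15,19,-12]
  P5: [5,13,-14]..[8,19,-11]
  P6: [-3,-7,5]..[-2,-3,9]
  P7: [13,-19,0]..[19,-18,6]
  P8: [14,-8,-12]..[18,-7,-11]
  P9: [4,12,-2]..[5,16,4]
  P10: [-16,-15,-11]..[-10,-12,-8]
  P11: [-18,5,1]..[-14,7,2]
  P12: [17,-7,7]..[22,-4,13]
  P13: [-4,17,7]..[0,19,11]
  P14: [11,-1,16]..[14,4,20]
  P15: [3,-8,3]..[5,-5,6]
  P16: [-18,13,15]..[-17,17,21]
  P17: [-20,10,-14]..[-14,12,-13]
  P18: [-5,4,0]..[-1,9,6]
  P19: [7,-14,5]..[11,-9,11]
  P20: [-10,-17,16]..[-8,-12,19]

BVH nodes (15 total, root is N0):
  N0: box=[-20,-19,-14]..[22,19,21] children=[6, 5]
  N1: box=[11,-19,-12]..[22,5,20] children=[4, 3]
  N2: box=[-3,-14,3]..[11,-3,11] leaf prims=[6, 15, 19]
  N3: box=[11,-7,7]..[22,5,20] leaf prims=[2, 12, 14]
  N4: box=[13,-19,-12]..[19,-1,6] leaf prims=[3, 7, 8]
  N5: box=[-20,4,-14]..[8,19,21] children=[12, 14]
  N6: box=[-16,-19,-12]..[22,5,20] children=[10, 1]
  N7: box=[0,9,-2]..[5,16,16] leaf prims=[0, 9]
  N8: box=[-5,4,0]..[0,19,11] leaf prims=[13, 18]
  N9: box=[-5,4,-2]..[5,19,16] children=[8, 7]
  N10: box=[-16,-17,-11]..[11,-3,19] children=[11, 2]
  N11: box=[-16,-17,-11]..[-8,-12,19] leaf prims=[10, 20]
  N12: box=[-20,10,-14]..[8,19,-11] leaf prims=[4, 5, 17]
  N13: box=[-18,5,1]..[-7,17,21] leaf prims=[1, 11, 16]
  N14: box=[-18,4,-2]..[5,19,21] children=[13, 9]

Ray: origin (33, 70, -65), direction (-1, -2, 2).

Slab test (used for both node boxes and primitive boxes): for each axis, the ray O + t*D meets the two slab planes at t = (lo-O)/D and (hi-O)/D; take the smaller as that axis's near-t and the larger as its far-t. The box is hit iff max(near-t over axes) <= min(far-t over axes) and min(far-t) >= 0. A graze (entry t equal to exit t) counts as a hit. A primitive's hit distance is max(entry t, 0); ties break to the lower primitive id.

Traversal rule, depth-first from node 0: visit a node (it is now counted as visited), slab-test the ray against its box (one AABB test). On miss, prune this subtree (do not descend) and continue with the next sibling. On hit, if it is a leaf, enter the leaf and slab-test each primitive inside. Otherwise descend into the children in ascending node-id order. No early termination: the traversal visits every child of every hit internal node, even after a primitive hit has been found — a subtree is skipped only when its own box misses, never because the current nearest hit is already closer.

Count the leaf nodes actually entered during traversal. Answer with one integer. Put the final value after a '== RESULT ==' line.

Walk:
N0 x:[11,53] y:[51/2,89/2] z:[51/2,43] -> hit [51/2,43], descend [5, 6]
  N5 x:[25,53] y:[51/2,33] z:[51/2,43] -> hit [51/2,33], descend [12, 14]
    N12 x:[25,53] y:[51/2,30] z:[51/2,27] -> hit [51/2,27] leaf, test {P4(miss), P5@t=51/2, P17(miss)}
    N14 x:[28,51] y:[51/2,33] z:[63/2,43] -> hit [63/2,33], descend [9, 13]
      N9 x:[28,38] y:[51/2,33] z:[63/2,81/2] -> hit [63/2,33], descend [7, 8]
        N7 x:[28,33] y:[27,61/2] z:[63/2,81/2] -> miss, prune
        N8 x:[33,38] y:[51/2,33] z:[65/2,38] -> hit [33,33] leaf, test {P13(miss), P18(miss)}
      N13 x:[40,51] y:[53/2,65/2] z:[33,43] -> miss, prune
  N6 x:[11,49] y:[65/2,89/2] z:[53/2,85/2] -> hit [65/2,85/2], descend [1, 10]
    N1 x:[11,22] y:[65/2,89/2] z:[53/2,85/2] -> miss, prune
    N10 x:[22,49] y:[73/2,87/2] z:[27,42] -> hit [73/2,42], descend [2, 11]
      N2 x:[22,36] y:[73/2,42] z:[34,38] -> miss, prune
      N11 x:[41,49] y:[41,87/2] z:[27,42] -> hit [41,42] leaf, test {P10(miss), P20@t=41}

13 AABB tests over nodes [0, 5, 12, 14, 9, 7, 8, 13, 6, 1, 10, 2, 11]; 3 leaves entered; closest P5.

== RESULT ==
3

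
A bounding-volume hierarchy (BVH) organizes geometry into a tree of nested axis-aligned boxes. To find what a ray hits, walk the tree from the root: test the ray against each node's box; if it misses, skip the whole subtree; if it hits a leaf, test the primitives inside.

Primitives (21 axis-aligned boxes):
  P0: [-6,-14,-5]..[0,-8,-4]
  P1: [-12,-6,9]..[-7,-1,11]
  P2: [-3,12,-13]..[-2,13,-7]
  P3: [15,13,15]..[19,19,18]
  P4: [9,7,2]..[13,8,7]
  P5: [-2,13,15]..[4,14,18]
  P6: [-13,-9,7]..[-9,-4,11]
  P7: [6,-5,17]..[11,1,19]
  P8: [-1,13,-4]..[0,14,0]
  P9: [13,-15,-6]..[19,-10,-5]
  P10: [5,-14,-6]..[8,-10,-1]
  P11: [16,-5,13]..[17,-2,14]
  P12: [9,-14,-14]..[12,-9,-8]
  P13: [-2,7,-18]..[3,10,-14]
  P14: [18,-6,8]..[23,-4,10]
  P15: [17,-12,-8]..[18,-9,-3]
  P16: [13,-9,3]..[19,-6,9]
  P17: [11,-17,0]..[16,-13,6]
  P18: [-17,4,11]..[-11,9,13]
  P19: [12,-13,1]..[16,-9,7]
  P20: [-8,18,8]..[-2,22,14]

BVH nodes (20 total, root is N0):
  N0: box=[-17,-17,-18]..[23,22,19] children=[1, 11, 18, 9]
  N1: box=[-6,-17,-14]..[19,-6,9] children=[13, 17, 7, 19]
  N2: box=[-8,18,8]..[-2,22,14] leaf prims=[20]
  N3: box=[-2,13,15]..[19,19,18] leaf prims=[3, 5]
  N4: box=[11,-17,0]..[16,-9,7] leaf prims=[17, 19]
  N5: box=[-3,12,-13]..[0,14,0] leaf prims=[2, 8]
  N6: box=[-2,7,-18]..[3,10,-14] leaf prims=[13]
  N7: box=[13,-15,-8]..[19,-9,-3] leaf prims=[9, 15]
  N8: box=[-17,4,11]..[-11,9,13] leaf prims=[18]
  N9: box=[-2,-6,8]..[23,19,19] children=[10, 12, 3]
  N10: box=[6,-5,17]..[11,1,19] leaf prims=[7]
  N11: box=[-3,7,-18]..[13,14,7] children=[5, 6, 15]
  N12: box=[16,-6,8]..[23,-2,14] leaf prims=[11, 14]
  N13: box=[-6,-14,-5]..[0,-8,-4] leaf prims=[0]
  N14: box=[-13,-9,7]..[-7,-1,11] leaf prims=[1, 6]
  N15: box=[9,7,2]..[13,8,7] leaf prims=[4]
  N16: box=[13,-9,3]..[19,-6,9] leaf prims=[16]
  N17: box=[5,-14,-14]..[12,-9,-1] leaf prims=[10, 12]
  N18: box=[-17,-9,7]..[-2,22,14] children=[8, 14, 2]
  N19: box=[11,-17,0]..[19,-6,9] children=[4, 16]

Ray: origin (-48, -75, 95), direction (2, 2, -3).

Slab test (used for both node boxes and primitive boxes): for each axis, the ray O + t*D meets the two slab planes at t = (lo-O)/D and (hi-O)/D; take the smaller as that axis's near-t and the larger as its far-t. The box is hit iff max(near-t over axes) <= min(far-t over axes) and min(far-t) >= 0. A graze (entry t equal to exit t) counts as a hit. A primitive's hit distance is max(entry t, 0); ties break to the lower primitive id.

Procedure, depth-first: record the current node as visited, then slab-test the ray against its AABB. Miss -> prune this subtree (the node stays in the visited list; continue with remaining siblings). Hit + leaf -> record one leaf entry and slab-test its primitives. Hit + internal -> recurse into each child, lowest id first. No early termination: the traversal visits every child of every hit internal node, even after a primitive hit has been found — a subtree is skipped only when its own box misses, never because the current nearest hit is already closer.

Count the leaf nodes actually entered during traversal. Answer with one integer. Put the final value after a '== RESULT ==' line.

Walk:
N0 x:[31/2,71/2] y:[29,97/2] z:[76/3,113/3] -> hit [29,71/2], descend [1, 9, 11, 18]
  N1 x:[21,67/2] y:[29,69/2] z:[86/3,109/3] -> hit [29,67/2], descend [7, 13, 17, 19]
    N7 x:[61/2,67/2] y:[30,33] z:[98/3,103/3] -> hit [98/3,33] leaf, test {P9(miss), P15@t=98/3}
    N13 x:[21,24] y:[61/2,67/2] z:[33,100/3] -> miss, prune
    N17 x:[53/2,30] y:[61/2,33] z:[32,109/3] -> miss, prune
    N19 x:[59/2,67/2] y:[29,69/2] z:[86/3,95/3] -> hit [59/2,95/3], descend [4, 16]
      N4 x:[59/2,32] y:[29,33] z:[88/3,95/3] -> hit [59/2,95/3] leaf, test {P17@t=89/3, P19@t=31}
      N16 x:[61/2,67/2] y:[33,69/2] z:[86/3,92/3] -> miss, prune
  N9 x:[23,71/2] y:[69/2,47] z:[76/3,29] -> miss, prune
  N11 x:[45/2,61/2] y:[41,89/2] z:[88/3,113/3] -> miss, prune
  N18 x:[31/2,23] y:[33,97/2] z:[27,88/3] -> miss, prune

order=[0, 1, 7, 13, 17, 19, 4, 16, 9, 11, 18]  |boxes|=11  |leaves|=2  hit=P17

== RESULT ==
2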